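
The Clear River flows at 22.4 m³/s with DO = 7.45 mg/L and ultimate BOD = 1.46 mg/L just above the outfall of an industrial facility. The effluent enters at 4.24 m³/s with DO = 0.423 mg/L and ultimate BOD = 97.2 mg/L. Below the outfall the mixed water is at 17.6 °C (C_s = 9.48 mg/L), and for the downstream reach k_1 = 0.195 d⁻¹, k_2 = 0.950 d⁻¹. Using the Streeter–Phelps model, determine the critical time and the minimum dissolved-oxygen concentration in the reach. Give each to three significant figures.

Mixed DO = (22.4×7.45 + 4.24×0.423)/(22.4+4.24) = 168.7/26.64 = 6.332 mg/L.
Mixed L₀ = (22.4×1.46 + 4.24×97.2)/(26.64) = 444.8/26.64 = 16.70 mg/L.
Initial deficit D₀ = C_s − DO₀ = 9.48 − 6.332 = 3.148 mg/L.
t_c = (1/0.7550) ln[(0.950/0.195)(1 − 3.148×0.7550/(0.195×16.70))] = 1.325 × ln(1.315) = 0.3629 d.
D_c = (0.195/0.950) × 16.70 × e^(−0.195×0.3629) = 0.2053 × 16.70 × 0.9317 = 3.193 mg/L.
Minimum DO = 9.48 − 3.193 = 6.287 mg/L.

t_c ≈ 0.363 d; minimum DO ≈ 6.29 mg/L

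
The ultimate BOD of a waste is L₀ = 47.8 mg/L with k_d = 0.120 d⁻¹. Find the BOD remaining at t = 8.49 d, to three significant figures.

L_t = L₀ e^(−k_d t) = 47.8 × e^(−0.120×8.49) = 47.8 × 0.3610 = 17.26 mg/L.

L ≈ 17.3 mg/L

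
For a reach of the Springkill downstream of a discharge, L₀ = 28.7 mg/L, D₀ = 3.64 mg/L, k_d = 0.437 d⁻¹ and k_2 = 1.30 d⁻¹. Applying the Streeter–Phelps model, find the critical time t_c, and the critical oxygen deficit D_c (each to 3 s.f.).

t_c ≈ 0.929 d; D_c ≈ 6.43 mg/L

At the critical point dD/dt = 0, so k_d L₀ e^(−k_d t) = k_2 D. Substituting D(t) from the Streeter–Phelps equation and solving for t gives
t_c = ln[(k_2/k_d)(1 − D₀(k_2−k_d)/(k_d L₀))] / (k_2−k_d).
Here k_2−k_d = 0.8630 d⁻¹ and 1 − D₀(k_2−k_d)/(k_d L₀) = 1 − 3.64×0.8630/(0.437×28.7) = 0.7495, so
t_c = ln(2.975 × 0.7495) / 0.8630 = 0.8019 / 0.8630 = 0.9292 d.
D_c = (k_d/k_2) L₀ e^(−k_d t_c) = (0.437/1.30) × 28.7 × e^(−0.437×0.9292) = 0.3362 × 28.7 × 0.6663 = 6.428 mg/L.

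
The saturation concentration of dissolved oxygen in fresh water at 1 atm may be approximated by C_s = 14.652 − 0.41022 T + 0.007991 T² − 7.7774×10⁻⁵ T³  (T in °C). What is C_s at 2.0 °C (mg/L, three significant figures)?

C_s = 14.652 − 0.41022×2.0 + 0.007991×2.0² − 7.7774×10⁻⁵×2.0³ = 13.86 mg/L.

C_s ≈ 13.9 mg/L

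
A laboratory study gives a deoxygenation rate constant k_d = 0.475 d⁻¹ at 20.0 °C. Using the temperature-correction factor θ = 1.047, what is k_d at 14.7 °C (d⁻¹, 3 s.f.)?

k_d ≈ 0.372 d⁻¹

k_d(T₂) = k_d(T₁) · θ^(T₂−T₁) = 0.475 × 1.047^(14.7−20.0)
= 0.475 × 1.047^-5.30 = 0.475 × 0.7839 = 0.3724 d⁻¹.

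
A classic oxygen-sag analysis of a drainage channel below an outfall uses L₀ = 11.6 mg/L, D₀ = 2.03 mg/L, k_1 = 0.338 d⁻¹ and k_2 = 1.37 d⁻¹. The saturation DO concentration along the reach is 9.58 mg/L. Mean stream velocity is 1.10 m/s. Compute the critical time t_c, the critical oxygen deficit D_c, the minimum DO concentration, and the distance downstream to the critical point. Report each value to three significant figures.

t_c ≈ 0.616 d; D_c ≈ 2.32 mg/L; min DO ≈ 7.26 mg/L; x_c ≈ 58.5 km

t_c = [1/(k_2−k_1)] ln[(k_2/k_1)(1 − D₀(k_2−k_1)/(k_1 L₀))]
= [1/(1.37−0.338)] ln[(1.37/0.338)(1 − 2.03×1.032/(0.338×11.6))]
= (1/1.032) ln[4.053 × 0.4657] = 0.9690 × ln(1.888) = 0.9690 × 0.6353 = 0.6156 d.
D_c = (k_1/k_2) L₀ e^(−k_1 t_c) = (0.338/1.37) × 11.6 × e^(−0.338×0.6156) = 0.2467 × 11.6 × 0.8122 = 2.324 mg/L.
Minimum DO = C_s − D_c = 9.58 − 2.324 = 7.256 mg/L.
x_c = v t_c = 1.10 m/s × 0.6156 d × 86400 s/d = 58500 m ≈ 58.5 km.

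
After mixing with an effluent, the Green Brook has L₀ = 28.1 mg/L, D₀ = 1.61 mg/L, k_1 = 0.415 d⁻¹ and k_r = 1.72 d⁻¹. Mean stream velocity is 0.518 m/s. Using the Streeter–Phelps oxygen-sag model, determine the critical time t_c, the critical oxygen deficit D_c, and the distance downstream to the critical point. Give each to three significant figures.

t_c ≈ 0.937 d; D_c ≈ 4.60 mg/L; x_c ≈ 41.9 km

At the critical point dD/dt = 0, so k_1 L₀ e^(−k_1 t) = k_r D. Substituting D(t) from the Streeter–Phelps equation and solving for t gives
t_c = ln[(k_r/k_1)(1 − D₀(k_r−k_1)/(k_1 L₀))] / (k_r−k_1).
Here k_r−k_1 = 1.305 d⁻¹ and 1 − D₀(k_r−k_1)/(k_1 L₀) = 1 − 1.61×1.305/(0.415×28.1) = 0.8198, so
t_c = ln(4.145 × 0.8198) / 1.305 = 1.223 / 1.305 = 0.9373 d.
L(t_c) = L₀ e^(−k_1 t_c) = 28.1 × 0.6778 = 19.04 mg/L, and at the critical point k_r D_c = k_1 L, so D_c = (0.415/1.72) × 19.04 = 4.595 mg/L.
x_c = v t_c = 0.518 m/s × 0.9373 d × 86400 s/d = 41950 m ≈ 41.9 km.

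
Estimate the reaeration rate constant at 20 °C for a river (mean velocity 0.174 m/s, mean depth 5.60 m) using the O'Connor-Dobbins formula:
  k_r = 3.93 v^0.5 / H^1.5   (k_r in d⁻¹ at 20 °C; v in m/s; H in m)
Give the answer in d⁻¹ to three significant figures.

k_r ≈ 0.124 d⁻¹

k_r = 3.93 × 0.174^0.5 / 5.60^1.5 = 3.93 × 0.4171 / 13.25 = 0.1237 d⁻¹.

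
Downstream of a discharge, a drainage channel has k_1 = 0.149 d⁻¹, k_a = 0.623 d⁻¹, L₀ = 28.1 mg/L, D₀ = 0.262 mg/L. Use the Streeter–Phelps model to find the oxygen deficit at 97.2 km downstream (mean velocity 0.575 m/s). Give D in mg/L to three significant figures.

Travel time t = x/v = 97.2 km / (0.575 m/s) = 97200 m / 0.575 m/s = 169000 s = 1.957 d.
k_1 L₀/(k_a−k_1) = 0.149×28.1/(0.623−0.149) = 4.187/0.4740 = 8.833 mg/L.
e^(−k_1 t) = e^(−0.149×1.957) = 0.7471; e^(−k_a t) = e^(−0.623×1.957) = 0.2956.
D = 8.833 × (0.7471 − 0.2956) + 0.262 × 0.2956 = 3.989 + 0.07743 = 4.066 mg/L.

D ≈ 4.07 mg/L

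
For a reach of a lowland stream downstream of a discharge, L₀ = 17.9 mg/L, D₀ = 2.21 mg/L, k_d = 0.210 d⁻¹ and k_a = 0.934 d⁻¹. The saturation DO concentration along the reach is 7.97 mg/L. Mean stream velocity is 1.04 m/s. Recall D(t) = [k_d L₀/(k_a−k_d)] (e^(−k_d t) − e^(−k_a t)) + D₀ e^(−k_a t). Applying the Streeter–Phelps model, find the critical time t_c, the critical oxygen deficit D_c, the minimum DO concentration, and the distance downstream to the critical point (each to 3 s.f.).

t_c ≈ 1.30 d; D_c ≈ 3.07 mg/L; min DO ≈ 4.90 mg/L; x_c ≈ 116 km

At the critical point dD/dt = 0, so k_d L₀ e^(−k_d t) = k_a D. Substituting D(t) from the Streeter–Phelps equation and solving for t gives
t_c = ln[(k_a/k_d)(1 − D₀(k_a−k_d)/(k_d L₀))] / (k_a−k_d).
Here k_a−k_d = 0.7240 d⁻¹ and 1 − D₀(k_a−k_d)/(k_d L₀) = 1 − 2.21×0.7240/(0.210×17.9) = 0.5743, so
t_c = ln(4.448 × 0.5743) / 0.7240 = 0.9378 / 0.7240 = 1.295 d.
L(t_c) = L₀ e^(−k_d t_c) = 17.9 × 0.7618 = 13.64 mg/L, and at the critical point k_a D_c = k_d L, so D_c = (0.210/0.934) × 13.64 = 3.066 mg/L.
Minimum DO = C_s − D_c = 7.97 − 3.066 = 4.904 mg/L.
x_c = v t_c = 1.04 m/s × 1.295 d × 86400 s/d = 116400 m ≈ 116 km.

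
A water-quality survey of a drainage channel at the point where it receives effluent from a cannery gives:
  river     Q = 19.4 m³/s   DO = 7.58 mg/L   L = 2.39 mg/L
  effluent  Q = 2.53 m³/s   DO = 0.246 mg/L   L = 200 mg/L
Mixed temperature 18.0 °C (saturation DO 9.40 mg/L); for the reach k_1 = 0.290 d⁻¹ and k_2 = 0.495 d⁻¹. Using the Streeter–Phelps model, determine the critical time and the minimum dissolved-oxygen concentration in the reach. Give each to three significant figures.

Mixed DO = (19.4×7.58 + 2.53×0.246)/(19.4+2.53) = 147.7/21.93 = 6.734 mg/L.
Mixed L₀ = (19.4×2.39 + 2.53×200)/(21.93) = 552.4/21.93 = 25.19 mg/L.
Initial deficit D₀ = C_s − DO₀ = 9.40 − 6.734 = 2.666 mg/L.
t_c = (1/0.2050) ln[(0.495/0.290)(1 − 2.666×0.2050/(0.290×25.19))] = 4.878 × ln(1.579) = 2.229 d.
D_c = (0.290/0.495) × 25.19 × e^(−0.290×2.229) = 0.5859 × 25.19 × 0.5240 = 7.732 mg/L.
Minimum DO = 9.40 − 7.732 = 1.668 mg/L.

t_c ≈ 2.23 d; minimum DO ≈ 1.67 mg/L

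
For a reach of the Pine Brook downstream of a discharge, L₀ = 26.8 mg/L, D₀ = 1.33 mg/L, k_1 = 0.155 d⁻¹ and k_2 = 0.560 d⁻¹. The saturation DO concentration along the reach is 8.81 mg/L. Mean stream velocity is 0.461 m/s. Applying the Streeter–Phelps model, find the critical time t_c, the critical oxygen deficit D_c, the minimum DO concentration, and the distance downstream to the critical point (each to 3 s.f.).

At the critical point dD/dt = 0, so k_1 L₀ e^(−k_1 t) = k_2 D. Substituting D(t) from the Streeter–Phelps equation and solving for t gives
t_c = ln[(k_2/k_1)(1 − D₀(k_2−k_1)/(k_1 L₀))] / (k_2−k_1).
Here k_2−k_1 = 0.4050 d⁻¹ and 1 − D₀(k_2−k_1)/(k_1 L₀) = 1 − 1.33×0.4050/(0.155×26.8) = 0.8703, so
t_c = ln(3.613 × 0.8703) / 0.4050 = 1.146 / 0.4050 = 2.829 d.
L(t_c) = L₀ e^(−k_1 t_c) = 26.8 × 0.6450 = 17.29 mg/L, and at the critical point k_2 D_c = k_1 L, so D_c = (0.155/0.560) × 17.29 = 4.785 mg/L.
Minimum DO = C_s − D_c = 8.81 − 4.785 = 4.025 mg/L.
x_c = v t_c = 0.461 m/s × 2.829 d × 86400 s/d = 112700 m ≈ 113 km.

t_c ≈ 2.83 d; D_c ≈ 4.78 mg/L; min DO ≈ 4.03 mg/L; x_c ≈ 113 km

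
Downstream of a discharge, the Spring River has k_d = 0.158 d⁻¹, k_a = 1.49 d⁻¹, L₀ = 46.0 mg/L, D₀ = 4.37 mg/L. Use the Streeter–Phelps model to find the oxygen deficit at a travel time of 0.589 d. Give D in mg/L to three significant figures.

k_d L₀/(k_a−k_d) = 0.158×46.0/(1.49−0.158) = 7.268/1.332 = 5.456 mg/L.
e^(−k_d t) = e^(−0.158×0.5890) = 0.9111; e^(−k_a t) = e^(−1.49×0.5890) = 0.4158.
D = 5.456 × (0.9111 − 0.4158) + 4.37 × 0.4158 = 2.703 + 1.817 = 4.520 mg/L.

D ≈ 4.52 mg/L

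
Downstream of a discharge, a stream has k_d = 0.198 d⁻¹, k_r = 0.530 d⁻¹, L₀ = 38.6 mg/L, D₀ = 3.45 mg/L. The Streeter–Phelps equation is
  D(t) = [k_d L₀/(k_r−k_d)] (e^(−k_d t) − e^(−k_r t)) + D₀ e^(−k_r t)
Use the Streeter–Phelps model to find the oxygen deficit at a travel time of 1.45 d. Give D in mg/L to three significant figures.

k_d L₀/(k_r−k_d) = 0.198×38.6/(0.530−0.198) = 7.643/0.3320 = 23.02 mg/L.
e^(−k_d t) = e^(−0.198×1.450) = 0.7504; e^(−k_r t) = e^(−0.530×1.450) = 0.4637.
D = 23.02 × (0.7504 − 0.4637) + 3.45 × 0.4637 = 6.601 + 1.600 = 8.200 mg/L.

D ≈ 8.20 mg/L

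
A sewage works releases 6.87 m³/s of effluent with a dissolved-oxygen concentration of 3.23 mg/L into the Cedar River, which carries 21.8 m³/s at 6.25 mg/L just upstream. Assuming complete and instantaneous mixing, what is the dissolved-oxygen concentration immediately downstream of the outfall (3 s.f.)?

5.53 mg/L

Flow-weighted mixing: C = (Q_r C_r + Q_w C_w)/(Q_r + Q_w)
= (21.8×6.25 + 6.87×3.23)/(21.8 + 6.87) = 158.4/28.67 = 5.526 mg/L.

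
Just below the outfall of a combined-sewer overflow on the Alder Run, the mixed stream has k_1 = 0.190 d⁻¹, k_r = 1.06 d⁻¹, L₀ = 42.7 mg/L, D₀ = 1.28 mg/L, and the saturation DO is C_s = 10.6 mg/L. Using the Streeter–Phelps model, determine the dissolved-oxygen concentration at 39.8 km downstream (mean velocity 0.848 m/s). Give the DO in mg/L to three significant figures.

DO ≈ 6.71 mg/L

Travel time t = x/v = 39.8 km / (0.848 m/s) = 39800 m / 0.848 m/s = 46930 s = 0.5432 d.
k_1 L₀/(k_r−k_1) = 0.190×42.7/(1.06−0.190) = 8.113/0.8700 = 9.325 mg/L.
e^(−k_1 t) = e^(−0.190×0.5432) = 0.9019; e^(−k_r t) = e^(−1.06×0.5432) = 0.5622.
D = 9.325 × (0.9019 − 0.5622) + 1.28 × 0.5622 = 3.168 + 0.7197 = 3.887 mg/L.
DO = C_s − D = 10.6 − 3.887 = 6.713 mg/L.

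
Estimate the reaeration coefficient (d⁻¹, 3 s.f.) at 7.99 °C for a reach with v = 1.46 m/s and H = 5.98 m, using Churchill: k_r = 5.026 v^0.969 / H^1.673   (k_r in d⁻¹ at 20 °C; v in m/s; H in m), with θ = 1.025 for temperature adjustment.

k_r(20) = 5.026 × 1.46^0.969 / 5.98^1.673 = 5.026 × 1.443 / 19.93 = 0.3640 d⁻¹.
k_r(7.99) = 0.3640 × 1.025^(7.99−20) = 0.3640 × 0.7434 = 0.2706 d⁻¹.

k_r ≈ 0.271 d⁻¹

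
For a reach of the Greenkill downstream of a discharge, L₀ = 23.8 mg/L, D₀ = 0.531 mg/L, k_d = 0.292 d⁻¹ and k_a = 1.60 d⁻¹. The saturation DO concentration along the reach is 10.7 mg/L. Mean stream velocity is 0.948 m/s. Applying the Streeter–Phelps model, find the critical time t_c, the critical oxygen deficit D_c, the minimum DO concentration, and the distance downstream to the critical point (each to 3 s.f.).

t_c ≈ 1.22 d; D_c ≈ 3.04 mg/L; min DO ≈ 7.66 mg/L; x_c ≈ 99.9 km

At the critical point dD/dt = 0, so k_d L₀ e^(−k_d t) = k_a D. Substituting D(t) from the Streeter–Phelps equation and solving for t gives
t_c = ln[(k_a/k_d)(1 − D₀(k_a−k_d)/(k_d L₀))] / (k_a−k_d).
Here k_a−k_d = 1.308 d⁻¹ and 1 − D₀(k_a−k_d)/(k_d L₀) = 1 − 0.531×1.308/(0.292×23.8) = 0.9001, so
t_c = ln(5.479 × 0.9001) / 1.308 = 1.596 / 1.308 = 1.220 d.
L(t_c) = L₀ e^(−k_d t_c) = 23.8 × 0.7003 = 16.67 mg/L, and at the critical point k_a D_c = k_d L, so D_c = (0.292/1.60) × 16.67 = 3.042 mg/L.
Minimum DO = C_s − D_c = 10.7 − 3.042 = 7.658 mg/L.
x_c = v t_c = 0.948 m/s × 1.220 d × 86400 s/d = 99920 m ≈ 99.9 km.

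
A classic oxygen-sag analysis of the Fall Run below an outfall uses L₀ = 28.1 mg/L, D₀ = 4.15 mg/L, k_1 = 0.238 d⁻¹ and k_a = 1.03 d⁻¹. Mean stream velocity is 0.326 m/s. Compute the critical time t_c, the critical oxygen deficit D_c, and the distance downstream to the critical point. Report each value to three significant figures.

With k_a/k_1 = 4.328 and 1 − D₀(k_a−k_1)/(k_1 L₀) = 0.5085,
t_c = ln(4.328 × 0.5085) / (1.03 − 0.238) = ln(2.201) / 0.7920 = 0.7888/0.7920 = 0.9960 d.
D_c = (k_1/k_a) L₀ e^(−k_1 t_c) = (0.238/1.03) × 28.1 × e^(−0.238×0.9960) = 0.2311 × 28.1 × 0.7890 = 5.123 mg/L.
x_c = v t_c = 0.326 m/s × 0.9960 d × 86400 s/d = 28050 m ≈ 28.1 km.

t_c ≈ 0.996 d; D_c ≈ 5.12 mg/L; x_c ≈ 28.1 km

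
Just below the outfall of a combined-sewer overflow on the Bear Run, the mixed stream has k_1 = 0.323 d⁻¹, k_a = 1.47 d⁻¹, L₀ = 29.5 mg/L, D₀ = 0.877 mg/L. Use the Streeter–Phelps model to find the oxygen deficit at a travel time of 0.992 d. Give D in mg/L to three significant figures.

k_1 L₀/(k_a−k_1) = 0.323×29.5/(1.47−0.323) = 9.529/1.147 = 8.307 mg/L.
e^(−k_1 t) = e^(−0.323×0.9920) = 0.7258; e^(−k_a t) = e^(−1.47×0.9920) = 0.2326.
D = 8.307 × (0.7258 − 0.2326) + 0.877 × 0.2326 = 4.097 + 0.2040 = 4.301 mg/L.

D ≈ 4.30 mg/L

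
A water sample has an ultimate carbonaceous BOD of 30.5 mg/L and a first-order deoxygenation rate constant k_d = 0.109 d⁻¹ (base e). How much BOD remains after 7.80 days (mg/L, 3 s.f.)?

L ≈ 13.0 mg/L

L_t = L₀ e^(−k_d t) = 30.5 × e^(−0.109×7.80) = 30.5 × 0.4273 = 13.03 mg/L.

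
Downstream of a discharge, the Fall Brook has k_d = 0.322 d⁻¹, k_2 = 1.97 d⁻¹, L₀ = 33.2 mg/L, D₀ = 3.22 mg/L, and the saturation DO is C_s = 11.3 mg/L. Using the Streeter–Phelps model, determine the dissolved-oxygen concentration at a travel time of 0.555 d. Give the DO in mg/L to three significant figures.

k_d L₀/(k_2−k_d) = 0.322×33.2/(1.97−0.322) = 10.69/1.648 = 6.487 mg/L.
e^(−k_d t) = e^(−0.322×0.5550) = 0.8363; e^(−k_2 t) = e^(−1.97×0.5550) = 0.3351.
D = 6.487 × (0.8363 − 0.3351) + 3.22 × 0.3351 = 3.252 + 1.079 = 4.331 mg/L.
DO = C_s − D = 11.3 − 4.331 = 6.969 mg/L.

DO ≈ 6.97 mg/L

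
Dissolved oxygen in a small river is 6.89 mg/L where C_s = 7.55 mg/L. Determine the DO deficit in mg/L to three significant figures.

D ≈ 0.660 mg/L

D = C_s − C = 7.55 − 6.89 = 0.660 mg/L.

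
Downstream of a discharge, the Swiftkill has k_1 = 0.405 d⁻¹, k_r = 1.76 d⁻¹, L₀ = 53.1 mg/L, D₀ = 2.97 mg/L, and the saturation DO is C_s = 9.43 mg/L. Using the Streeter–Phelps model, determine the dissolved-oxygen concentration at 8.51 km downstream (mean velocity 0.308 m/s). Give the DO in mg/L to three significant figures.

DO ≈ 2.84 mg/L

Travel time t = x/v = 8.51 km / (0.308 m/s) = 8510 m / 0.308 m/s = 27630 s = 0.3198 d.
k_1 L₀/(k_r−k_1) = 0.405×53.1/(1.76−0.405) = 21.51/1.355 = 15.87 mg/L.
e^(−k_1 t) = e^(−0.405×0.3198) = 0.8785; e^(−k_r t) = e^(−1.76×0.3198) = 0.5696.
D = 15.87 × (0.8785 − 0.5696) + 2.97 × 0.5696 = 4.903 + 1.692 = 6.595 mg/L.
DO = C_s − D = 9.43 − 6.595 = 2.835 mg/L.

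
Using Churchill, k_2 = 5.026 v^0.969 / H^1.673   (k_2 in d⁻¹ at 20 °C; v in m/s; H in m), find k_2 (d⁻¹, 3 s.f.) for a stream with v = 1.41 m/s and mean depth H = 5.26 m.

k_2 = 5.026 × 1.41^0.969 / 5.26^1.673 = 5.026 × 1.395 / 16.08 = 0.4361 d⁻¹.

k_2 ≈ 0.436 d⁻¹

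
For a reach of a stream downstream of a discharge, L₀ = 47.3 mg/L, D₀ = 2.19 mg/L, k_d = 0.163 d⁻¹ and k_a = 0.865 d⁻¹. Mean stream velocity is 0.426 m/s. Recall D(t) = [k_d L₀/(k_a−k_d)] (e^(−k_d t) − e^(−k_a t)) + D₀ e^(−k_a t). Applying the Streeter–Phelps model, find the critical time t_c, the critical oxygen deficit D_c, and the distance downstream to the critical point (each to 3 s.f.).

At the critical point dD/dt = 0, so k_d L₀ e^(−k_d t) = k_a D. Substituting D(t) from the Streeter–Phelps equation and solving for t gives
t_c = ln[(k_a/k_d)(1 − D₀(k_a−k_d)/(k_d L₀))] / (k_a−k_d).
Here k_a−k_d = 0.7020 d⁻¹ and 1 − D₀(k_a−k_d)/(k_d L₀) = 1 − 2.19×0.7020/(0.163×47.3) = 0.8006, so
t_c = ln(5.307 × 0.8006) / 0.7020 = 1.447 / 0.7020 = 2.061 d.
D_c = (k_d/k_a) L₀ e^(−k_d t_c) = (0.163/0.865) × 47.3 × e^(−0.163×2.061) = 0.1884 × 47.3 × 0.7147 = 6.370 mg/L.
x_c = v t_c = 0.426 m/s × 2.061 d × 86400 s/d = 75850 m ≈ 75.8 km.

t_c ≈ 2.06 d; D_c ≈ 6.37 mg/L; x_c ≈ 75.8 km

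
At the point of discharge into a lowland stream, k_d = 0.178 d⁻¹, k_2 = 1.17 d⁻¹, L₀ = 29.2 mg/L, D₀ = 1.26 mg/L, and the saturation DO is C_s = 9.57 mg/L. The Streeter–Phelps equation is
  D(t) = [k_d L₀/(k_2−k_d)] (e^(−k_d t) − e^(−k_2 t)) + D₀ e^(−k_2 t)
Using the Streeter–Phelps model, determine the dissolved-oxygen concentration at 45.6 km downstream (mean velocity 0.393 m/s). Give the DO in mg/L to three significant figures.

Travel time t = x/v = 45.6 km / (0.393 m/s) = 45600 m / 0.393 m/s = 116000 s = 1.343 d.
k_d L₀/(k_2−k_d) = 0.178×29.2/(1.17−0.178) = 5.198/0.9920 = 5.240 mg/L.
e^(−k_d t) = e^(−0.178×1.343) = 0.7874; e^(−k_2 t) = e^(−1.17×1.343) = 0.2078.
D = 5.240 × (0.7874 − 0.2078) + 1.26 × 0.2078 = 3.037 + 0.2618 = 3.299 mg/L.
DO = C_s − D = 9.57 − 3.299 = 6.271 mg/L.

DO ≈ 6.27 mg/L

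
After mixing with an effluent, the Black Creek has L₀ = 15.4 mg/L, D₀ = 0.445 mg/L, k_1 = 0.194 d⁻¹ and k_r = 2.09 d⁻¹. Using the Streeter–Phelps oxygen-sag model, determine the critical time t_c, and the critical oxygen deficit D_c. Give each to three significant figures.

t_c ≈ 1.08 d; D_c ≈ 1.16 mg/L

With k_r/k_1 = 10.77 and 1 − D₀(k_r−k_1)/(k_1 L₀) = 0.7176,
t_c = ln(10.77 × 0.7176) / (2.09 − 0.194) = ln(7.731) / 1.896 = 2.045/1.896 = 1.079 d.
D_c = (k_1/k_r) L₀ e^(−k_1 t_c) = (0.194/2.09) × 15.4 × e^(−0.194×1.079) = 0.09282 × 15.4 × 0.8112 = 1.160 mg/L.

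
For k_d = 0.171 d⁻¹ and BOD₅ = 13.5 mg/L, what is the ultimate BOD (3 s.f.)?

L₀ ≈ 23.5 mg/L

BOD₅ = L₀(1 − e^(−5k_d)) ⇒ L₀ = BOD₅ / (1 − e^(−5×0.171))
= 13.5 / (1 − 0.4253) = 13.5 / 0.5747 = 23.49 mg/L.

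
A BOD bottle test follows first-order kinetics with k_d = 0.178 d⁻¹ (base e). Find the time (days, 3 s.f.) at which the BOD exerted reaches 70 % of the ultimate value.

y/L₀ = 1 − e^(−k_d t) = 0.70 ⇒ e^(−k_d t) = 0.300
t = −ln(0.300) / 0.178 = 1.204 / 0.178 = 6.764 d.

t ≈ 6.76 d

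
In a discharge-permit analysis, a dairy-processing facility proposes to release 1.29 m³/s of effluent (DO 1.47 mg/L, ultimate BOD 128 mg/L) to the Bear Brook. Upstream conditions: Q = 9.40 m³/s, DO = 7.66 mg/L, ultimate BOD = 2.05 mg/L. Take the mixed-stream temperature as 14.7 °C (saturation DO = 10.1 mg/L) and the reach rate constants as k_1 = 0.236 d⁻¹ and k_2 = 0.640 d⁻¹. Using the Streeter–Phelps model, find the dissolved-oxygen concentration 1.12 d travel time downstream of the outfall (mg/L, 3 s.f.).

DO ≈ 5.73 mg/L

Mixed DO = (9.40×7.66 + 1.29×1.47)/(9.40+1.29) = 73.90/10.69 = 6.913 mg/L.
Mixed L₀ = (9.40×2.05 + 1.29×128)/(10.69) = 184.4/10.69 = 17.25 mg/L.
Initial deficit D₀ = C_s − DO₀ = 10.1 − 6.913 = 3.187 mg/L.
D(1.12) = [0.236×17.25/(0.640−0.236)](e^(−0.236×1.12) − e^(−0.640×1.12)) + 3.187 e^(−0.640×1.12)
= 10.08 × (0.7677 − 0.4883) + 3.187 × 0.4883 = 4.372 mg/L.
DO = 10.1 − 4.372 = 5.728 mg/L.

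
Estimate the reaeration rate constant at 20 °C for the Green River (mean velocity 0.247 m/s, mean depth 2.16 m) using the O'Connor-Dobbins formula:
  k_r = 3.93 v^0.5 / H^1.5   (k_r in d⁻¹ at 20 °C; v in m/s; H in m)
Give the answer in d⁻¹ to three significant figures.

k_r ≈ 0.615 d⁻¹

k_r = 3.93 × 0.247^0.5 / 2.16^1.5 = 3.93 × 0.4970 / 3.175 = 0.6153 d⁻¹.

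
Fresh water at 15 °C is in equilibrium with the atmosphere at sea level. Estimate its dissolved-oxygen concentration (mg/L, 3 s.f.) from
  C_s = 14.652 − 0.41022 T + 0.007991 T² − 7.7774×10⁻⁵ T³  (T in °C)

C_s = 14.652 − 0.41022×15 + 0.007991×15² − 7.7774×10⁻⁵×15³ = 10.03 mg/L.

C_s ≈ 10.0 mg/L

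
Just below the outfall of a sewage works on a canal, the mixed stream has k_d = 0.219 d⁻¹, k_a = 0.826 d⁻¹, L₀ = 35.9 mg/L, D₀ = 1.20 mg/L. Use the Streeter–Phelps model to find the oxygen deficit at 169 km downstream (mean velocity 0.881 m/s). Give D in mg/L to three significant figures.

Travel time t = x/v = 169 km / (0.881 m/s) = 169000 m / 0.881 m/s = 191800 s = 2.220 d.
k_d L₀/(k_a−k_d) = 0.219×35.9/(0.826−0.219) = 7.862/0.6070 = 12.95 mg/L.
e^(−k_d t) = e^(−0.219×2.220) = 0.6149; e^(−k_a t) = e^(−0.826×2.220) = 0.1598.
D = 12.95 × (0.6149 − 0.1598) + 1.20 × 0.1598 = 5.895 + 0.1917 = 6.087 mg/L.

D ≈ 6.09 mg/L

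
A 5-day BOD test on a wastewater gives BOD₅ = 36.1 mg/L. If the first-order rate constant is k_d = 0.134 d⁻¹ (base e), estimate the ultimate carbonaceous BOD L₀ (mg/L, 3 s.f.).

BOD₅ = L₀(1 − e^(−5k_d)) ⇒ L₀ = BOD₅ / (1 − e^(−5×0.134))
= 36.1 / (1 − 0.5117) = 36.1 / 0.4883 = 73.93 mg/L.

L₀ ≈ 73.9 mg/L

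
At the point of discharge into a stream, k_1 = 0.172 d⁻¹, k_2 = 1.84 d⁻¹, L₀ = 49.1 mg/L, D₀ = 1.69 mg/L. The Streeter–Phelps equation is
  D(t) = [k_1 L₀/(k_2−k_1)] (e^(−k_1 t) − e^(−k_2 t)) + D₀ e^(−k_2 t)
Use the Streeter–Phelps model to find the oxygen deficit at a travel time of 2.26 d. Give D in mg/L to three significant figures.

D ≈ 3.38 mg/L

k_1 L₀/(k_2−k_1) = 0.172×49.1/(1.84−0.172) = 8.445/1.668 = 5.063 mg/L.
e^(−k_1 t) = e^(−0.172×2.260) = 0.6779; e^(−k_2 t) = e^(−1.84×2.260) = 0.01563.
D = 5.063 × (0.6779 − 0.01563) + 1.69 × 0.01563 = 3.353 + 0.02642 = 3.380 mg/L.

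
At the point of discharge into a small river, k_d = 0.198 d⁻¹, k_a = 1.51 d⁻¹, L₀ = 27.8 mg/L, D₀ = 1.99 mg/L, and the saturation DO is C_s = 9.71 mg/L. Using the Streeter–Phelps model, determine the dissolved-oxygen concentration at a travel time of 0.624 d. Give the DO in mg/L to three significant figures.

k_d L₀/(k_a−k_d) = 0.198×27.8/(1.51−0.198) = 5.504/1.312 = 4.195 mg/L.
e^(−k_d t) = e^(−0.198×0.6240) = 0.8838; e^(−k_a t) = e^(−1.51×0.6240) = 0.3898.
D = 4.195 × (0.8838 − 0.3898) + 1.99 × 0.3898 = 2.073 + 0.7756 = 2.848 mg/L.
DO = C_s − D = 9.71 − 2.848 = 6.862 mg/L.

DO ≈ 6.86 mg/L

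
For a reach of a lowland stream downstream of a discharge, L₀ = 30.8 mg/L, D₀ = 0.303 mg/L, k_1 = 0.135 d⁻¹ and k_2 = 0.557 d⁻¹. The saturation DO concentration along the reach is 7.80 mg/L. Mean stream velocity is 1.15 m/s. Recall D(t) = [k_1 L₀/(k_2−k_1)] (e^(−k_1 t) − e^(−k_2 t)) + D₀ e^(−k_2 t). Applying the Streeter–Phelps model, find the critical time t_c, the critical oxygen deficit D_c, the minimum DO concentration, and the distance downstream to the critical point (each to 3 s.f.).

At the critical point dD/dt = 0, so k_1 L₀ e^(−k_1 t) = k_2 D. Substituting D(t) from the Streeter–Phelps equation and solving for t gives
t_c = ln[(k_2/k_1)(1 − D₀(k_2−k_1)/(k_1 L₀))] / (k_2−k_1).
Here k_2−k_1 = 0.4220 d⁻¹ and 1 − D₀(k_2−k_1)/(k_1 L₀) = 1 − 0.303×0.4220/(0.135×30.8) = 0.9692, so
t_c = ln(4.126 × 0.9692) / 0.4220 = 1.386 / 0.4220 = 3.284 d.
D_c = (k_1/k_2) L₀ e^(−k_1 t_c) = (0.135/0.557) × 30.8 × e^(−0.135×3.284) = 0.2424 × 30.8 × 0.6418 = 4.791 mg/L.
Minimum DO = C_s − D_c = 7.80 − 4.791 = 3.009 mg/L.
x_c = v t_c = 1.15 m/s × 3.284 d × 86400 s/d = 326300 m ≈ 326 km.

t_c ≈ 3.28 d; D_c ≈ 4.79 mg/L; min DO ≈ 3.01 mg/L; x_c ≈ 326 km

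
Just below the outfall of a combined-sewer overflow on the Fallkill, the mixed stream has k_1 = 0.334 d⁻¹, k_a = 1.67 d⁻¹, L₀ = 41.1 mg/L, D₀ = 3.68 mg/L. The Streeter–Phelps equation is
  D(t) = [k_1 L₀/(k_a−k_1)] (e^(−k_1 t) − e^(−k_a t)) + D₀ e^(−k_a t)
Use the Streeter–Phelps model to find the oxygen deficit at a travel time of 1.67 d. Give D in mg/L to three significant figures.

k_1 L₀/(k_a−k_1) = 0.334×41.1/(1.67−0.334) = 13.73/1.336 = 10.28 mg/L.
e^(−k_1 t) = e^(−0.334×1.670) = 0.5725; e^(−k_a t) = e^(−1.67×1.670) = 0.06149.
D = 10.28 × (0.5725 − 0.06149) + 3.68 × 0.06149 = 5.250 + 0.2263 = 5.477 mg/L.

D ≈ 5.48 mg/L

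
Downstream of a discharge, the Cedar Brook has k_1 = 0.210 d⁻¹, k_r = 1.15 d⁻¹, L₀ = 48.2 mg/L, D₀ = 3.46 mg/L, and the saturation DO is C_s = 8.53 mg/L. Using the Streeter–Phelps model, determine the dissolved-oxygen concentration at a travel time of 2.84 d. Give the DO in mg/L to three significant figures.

DO ≈ 2.88 mg/L

k_1 L₀/(k_r−k_1) = 0.210×48.2/(1.15−0.210) = 10.12/0.9400 = 10.77 mg/L.
e^(−k_1 t) = e^(−0.210×2.840) = 0.5508; e^(−k_r t) = e^(−1.15×2.840) = 0.03816.
D = 10.77 × (0.5508 − 0.03816) + 3.46 × 0.03816 = 5.520 + 0.1320 = 5.652 mg/L.
DO = C_s − D = 8.53 − 5.652 = 2.878 mg/L.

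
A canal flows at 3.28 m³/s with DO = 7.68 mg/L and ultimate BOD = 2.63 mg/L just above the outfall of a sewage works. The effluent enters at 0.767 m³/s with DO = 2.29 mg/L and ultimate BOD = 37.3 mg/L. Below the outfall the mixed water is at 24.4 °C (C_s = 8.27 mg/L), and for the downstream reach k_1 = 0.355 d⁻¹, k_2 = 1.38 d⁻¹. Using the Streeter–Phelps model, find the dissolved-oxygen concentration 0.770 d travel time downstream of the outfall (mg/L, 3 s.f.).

DO ≈ 6.39 mg/L

Mixed DO = (3.28×7.68 + 0.767×2.29)/(3.28+0.767) = 26.95/4.047 = 6.658 mg/L.
Mixed L₀ = (3.28×2.63 + 0.767×37.3)/(4.047) = 37.24/4.047 = 9.201 mg/L.
Initial deficit D₀ = C_s − DO₀ = 8.27 − 6.658 = 1.612 mg/L.
D(0.770) = [0.355×9.201/(1.38−0.355)](e^(−0.355×0.770) − e^(−1.38×0.770)) + 1.612 e^(−1.38×0.770)
= 3.187 × (0.7608 − 0.3456) + 1.612 × 0.3456 = 1.880 mg/L.
DO = 8.27 − 1.880 = 6.390 mg/L.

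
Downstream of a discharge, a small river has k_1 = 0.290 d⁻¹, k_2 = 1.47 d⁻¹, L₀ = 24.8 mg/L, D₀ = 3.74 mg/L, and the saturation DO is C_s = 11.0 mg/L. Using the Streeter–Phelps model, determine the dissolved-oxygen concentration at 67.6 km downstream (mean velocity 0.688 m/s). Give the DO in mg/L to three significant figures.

Travel time t = x/v = 67.6 km / (0.688 m/s) = 67600 m / 0.688 m/s = 98260 s = 1.137 d.
k_1 L₀/(k_2−k_1) = 0.290×24.8/(1.47−0.290) = 7.192/1.180 = 6.095 mg/L.
e^(−k_1 t) = e^(−0.290×1.137) = 0.7191; e^(−k_2 t) = e^(−1.47×1.137) = 0.1879.
D = 6.095 × (0.7191 − 0.1879) + 3.74 × 0.1879 = 3.237 + 0.7028 = 3.940 mg/L.
DO = C_s − D = 11.0 − 3.940 = 7.060 mg/L.

DO ≈ 7.06 mg/L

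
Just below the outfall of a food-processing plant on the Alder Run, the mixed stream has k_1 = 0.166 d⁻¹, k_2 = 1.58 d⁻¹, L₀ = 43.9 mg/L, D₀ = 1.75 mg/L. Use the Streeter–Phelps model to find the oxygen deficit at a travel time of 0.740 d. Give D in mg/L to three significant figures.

k_1 L₀/(k_2−k_1) = 0.166×43.9/(1.58−0.166) = 7.287/1.414 = 5.154 mg/L.
e^(−k_1 t) = e^(−0.166×0.7400) = 0.8844; e^(−k_2 t) = e^(−1.58×0.7400) = 0.3106.
D = 5.154 × (0.8844 − 0.3106) + 1.75 × 0.3106 = 2.957 + 0.5436 = 3.501 mg/L.

D ≈ 3.50 mg/L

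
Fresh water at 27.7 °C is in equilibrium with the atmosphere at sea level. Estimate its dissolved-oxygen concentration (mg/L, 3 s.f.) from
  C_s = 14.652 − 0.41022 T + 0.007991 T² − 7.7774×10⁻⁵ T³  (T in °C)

C_s = 14.652 − 0.41022×27.7 + 0.007991×27.7² − 7.7774×10⁻⁵×27.7³ = 7.767 mg/L.

C_s ≈ 7.77 mg/L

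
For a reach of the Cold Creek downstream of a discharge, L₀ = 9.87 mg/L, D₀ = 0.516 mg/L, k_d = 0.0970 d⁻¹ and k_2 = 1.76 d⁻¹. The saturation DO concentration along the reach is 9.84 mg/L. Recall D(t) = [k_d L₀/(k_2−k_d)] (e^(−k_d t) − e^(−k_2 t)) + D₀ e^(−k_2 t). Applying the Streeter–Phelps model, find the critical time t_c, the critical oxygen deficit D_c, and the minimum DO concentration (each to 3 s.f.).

t_c ≈ 0.380 d; D_c ≈ 0.524 mg/L; min DO ≈ 9.32 mg/L

At the critical point dD/dt = 0, so k_d L₀ e^(−k_d t) = k_2 D. Substituting D(t) from the Streeter–Phelps equation and solving for t gives
t_c = ln[(k_2/k_d)(1 − D₀(k_2−k_d)/(k_d L₀))] / (k_2−k_d).
Here k_2−k_d = 1.663 d⁻¹ and 1 − D₀(k_2−k_d)/(k_d L₀) = 1 − 0.516×1.663/(0.0970×9.87) = 0.1037, so
t_c = ln(18.14 × 0.1037) / 1.663 = 0.6321 / 1.663 = 0.3801 d.
L(t_c) = L₀ e^(−k_d t_c) = 9.87 × 0.9638 = 9.513 mg/L, and at the critical point k_2 D_c = k_d L, so D_c = (0.0970/1.76) × 9.513 = 0.5243 mg/L.
Minimum DO = C_s − D_c = 9.84 − 0.5243 = 9.316 mg/L.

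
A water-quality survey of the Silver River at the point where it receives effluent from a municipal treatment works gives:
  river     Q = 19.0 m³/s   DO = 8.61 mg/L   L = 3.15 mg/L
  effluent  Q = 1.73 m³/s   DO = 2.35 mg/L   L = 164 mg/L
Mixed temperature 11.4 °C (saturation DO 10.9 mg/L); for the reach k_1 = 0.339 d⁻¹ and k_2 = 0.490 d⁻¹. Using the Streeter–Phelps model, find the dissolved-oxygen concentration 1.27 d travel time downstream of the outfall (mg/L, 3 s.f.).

Mixed DO = (19.0×8.61 + 1.73×2.35)/(19.0+1.73) = 167.7/20.73 = 8.088 mg/L.
Mixed L₀ = (19.0×3.15 + 1.73×164)/(20.73) = 343.6/20.73 = 16.57 mg/L.
Initial deficit D₀ = C_s − DO₀ = 10.9 − 8.088 = 2.812 mg/L.
D(1.27) = [0.339×16.57/(0.490−0.339)](e^(−0.339×1.27) − e^(−0.490×1.27)) + 2.812 e^(−0.490×1.27)
= 37.21 × (0.6502 − 0.5367) + 2.812 × 0.5367 = 5.731 mg/L.
DO = 10.9 − 5.731 = 5.169 mg/L.

DO ≈ 5.17 mg/L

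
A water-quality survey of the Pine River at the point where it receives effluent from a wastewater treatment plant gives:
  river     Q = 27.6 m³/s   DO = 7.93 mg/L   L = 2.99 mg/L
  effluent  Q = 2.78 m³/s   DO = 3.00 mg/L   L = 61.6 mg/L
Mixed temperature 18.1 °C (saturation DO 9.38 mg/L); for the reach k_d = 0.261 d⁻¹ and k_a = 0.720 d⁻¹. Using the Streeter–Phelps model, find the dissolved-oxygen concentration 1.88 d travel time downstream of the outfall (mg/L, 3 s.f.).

Mixed DO = (27.6×7.93 + 2.78×3.00)/(27.6+2.78) = 227.2/30.38 = 7.479 mg/L.
Mixed L₀ = (27.6×2.99 + 2.78×61.6)/(30.38) = 253.8/30.38 = 8.353 mg/L.
Initial deficit D₀ = C_s − DO₀ = 9.38 − 7.479 = 1.901 mg/L.
D(1.88) = [0.261×8.353/(0.720−0.261)](e^(−0.261×1.88) − e^(−0.720×1.88)) + 1.901 e^(−0.720×1.88)
= 4.750 × (0.6122 − 0.2583) + 1.901 × 0.2583 = 2.172 mg/L.
DO = 9.38 − 2.172 = 7.208 mg/L.

DO ≈ 7.21 mg/L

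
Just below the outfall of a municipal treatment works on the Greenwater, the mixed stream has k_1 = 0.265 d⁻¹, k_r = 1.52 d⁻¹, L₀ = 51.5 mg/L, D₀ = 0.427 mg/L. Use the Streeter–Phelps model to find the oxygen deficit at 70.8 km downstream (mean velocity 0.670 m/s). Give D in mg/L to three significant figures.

D ≈ 6.24 mg/L

Travel time t = x/v = 70.8 km / (0.670 m/s) = 70800 m / 0.670 m/s = 105700 s = 1.223 d.
k_1 L₀/(k_r−k_1) = 0.265×51.5/(1.52−0.265) = 13.65/1.255 = 10.87 mg/L.
e^(−k_1 t) = e^(−0.265×1.223) = 0.7232; e^(−k_r t) = e^(−1.52×1.223) = 0.1558.
D = 10.87 × (0.7232 − 0.1558) + 0.427 × 0.1558 = 6.170 + 0.06654 = 6.236 mg/L.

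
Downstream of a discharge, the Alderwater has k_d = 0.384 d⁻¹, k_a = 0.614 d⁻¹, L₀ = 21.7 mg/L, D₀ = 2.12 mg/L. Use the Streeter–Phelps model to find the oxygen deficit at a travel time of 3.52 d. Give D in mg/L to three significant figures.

k_d L₀/(k_a−k_d) = 0.384×21.7/(0.614−0.384) = 8.333/0.2300 = 36.23 mg/L.
e^(−k_d t) = e^(−0.384×3.520) = 0.2588; e^(−k_a t) = e^(−0.614×3.520) = 0.1152.
D = 36.23 × (0.2588 − 0.1152) + 2.12 × 0.1152 = 5.204 + 0.2442 = 5.448 mg/L.

D ≈ 5.45 mg/L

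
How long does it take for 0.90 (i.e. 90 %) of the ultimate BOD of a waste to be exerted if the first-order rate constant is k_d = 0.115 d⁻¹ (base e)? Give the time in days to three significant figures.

y/L₀ = 1 − e^(−k_d t) = 0.90 ⇒ e^(−k_d t) = 0.100
t = −ln(0.100) / 0.115 = 2.303 / 0.115 = 20.02 d.

t ≈ 20.0 d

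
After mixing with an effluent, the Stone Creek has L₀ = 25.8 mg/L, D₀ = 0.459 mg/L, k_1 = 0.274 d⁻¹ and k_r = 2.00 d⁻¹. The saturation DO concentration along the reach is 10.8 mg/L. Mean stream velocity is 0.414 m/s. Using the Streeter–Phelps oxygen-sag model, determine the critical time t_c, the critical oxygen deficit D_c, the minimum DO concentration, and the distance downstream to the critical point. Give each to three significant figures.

t_c ≈ 1.08 d; D_c ≈ 2.63 mg/L; min DO ≈ 8.17 mg/L; x_c ≈ 38.7 km

With k_r/k_1 = 7.299 and 1 − D₀(k_r−k_1)/(k_1 L₀) = 0.8879,
t_c = ln(7.299 × 0.8879) / (2.00 − 0.274) = ln(6.481) / 1.726 = 1.869/1.726 = 1.083 d.
L(t_c) = L₀ e^(−k_1 t_c) = 25.8 × 0.7433 = 19.18 mg/L, and at the critical point k_r D_c = k_1 L, so D_c = (0.274/2.00) × 19.18 = 2.627 mg/L.
Minimum DO = C_s − D_c = 10.8 − 2.627 = 8.173 mg/L.
x_c = v t_c = 0.414 m/s × 1.083 d × 86400 s/d = 38730 m ≈ 38.7 km.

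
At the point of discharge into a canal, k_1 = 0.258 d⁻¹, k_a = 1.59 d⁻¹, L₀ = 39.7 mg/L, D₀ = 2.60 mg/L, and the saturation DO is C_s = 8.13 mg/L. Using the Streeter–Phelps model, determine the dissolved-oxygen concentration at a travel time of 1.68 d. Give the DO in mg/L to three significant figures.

DO ≈ 3.50 mg/L

k_1 L₀/(k_a−k_1) = 0.258×39.7/(1.59−0.258) = 10.24/1.332 = 7.690 mg/L.
e^(−k_1 t) = e^(−0.258×1.680) = 0.6483; e^(−k_a t) = e^(−1.59×1.680) = 0.06917.
D = 7.690 × (0.6483 − 0.06917) + 2.60 × 0.06917 = 4.453 + 0.1798 = 4.633 mg/L.
DO = C_s − D = 8.13 − 4.633 = 3.497 mg/L.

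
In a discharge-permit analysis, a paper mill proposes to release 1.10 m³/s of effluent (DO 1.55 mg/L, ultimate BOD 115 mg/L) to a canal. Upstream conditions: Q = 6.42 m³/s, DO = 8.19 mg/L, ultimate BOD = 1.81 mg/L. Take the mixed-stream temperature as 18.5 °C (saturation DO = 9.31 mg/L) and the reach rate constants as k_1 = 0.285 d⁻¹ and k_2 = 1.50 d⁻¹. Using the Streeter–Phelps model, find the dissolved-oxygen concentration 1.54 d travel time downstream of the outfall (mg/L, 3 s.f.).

Mixed DO = (6.42×8.19 + 1.10×1.55)/(6.42+1.10) = 54.28/7.520 = 7.219 mg/L.
Mixed L₀ = (6.42×1.81 + 1.10×115)/(7.520) = 138.1/7.520 = 18.37 mg/L.
Initial deficit D₀ = C_s − DO₀ = 9.31 − 7.219 = 2.091 mg/L.
D(1.54) = [0.285×18.37/(1.50−0.285)](e^(−0.285×1.54) − e^(−1.50×1.54)) + 2.091 e^(−1.50×1.54)
= 4.308 × (0.6447 − 0.09926) + 2.091 × 0.09926 = 2.558 mg/L.
DO = 9.31 − 2.558 = 6.752 mg/L.

DO ≈ 6.75 mg/L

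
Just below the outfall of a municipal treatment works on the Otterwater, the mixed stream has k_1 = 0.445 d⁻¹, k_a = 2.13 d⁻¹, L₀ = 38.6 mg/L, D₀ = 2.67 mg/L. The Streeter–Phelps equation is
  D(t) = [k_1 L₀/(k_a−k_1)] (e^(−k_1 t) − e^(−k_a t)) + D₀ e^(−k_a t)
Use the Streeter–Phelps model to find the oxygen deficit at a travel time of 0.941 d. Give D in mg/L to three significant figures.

D ≈ 5.69 mg/L

k_1 L₀/(k_a−k_1) = 0.445×38.6/(2.13−0.445) = 17.18/1.685 = 10.19 mg/L.
e^(−k_1 t) = e^(−0.445×0.9410) = 0.6579; e^(−k_a t) = e^(−2.13×0.9410) = 0.1348.
D = 10.19 × (0.6579 − 0.1348) + 2.67 × 0.1348 = 5.333 + 0.3598 = 5.693 mg/L.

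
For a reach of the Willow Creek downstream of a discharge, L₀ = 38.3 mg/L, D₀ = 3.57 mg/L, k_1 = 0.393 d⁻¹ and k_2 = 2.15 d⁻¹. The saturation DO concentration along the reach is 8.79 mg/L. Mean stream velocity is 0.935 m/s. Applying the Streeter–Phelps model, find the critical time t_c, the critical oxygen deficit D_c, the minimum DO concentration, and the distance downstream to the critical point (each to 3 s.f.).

t_c ≈ 0.660 d; D_c ≈ 5.40 mg/L; min DO ≈ 3.39 mg/L; x_c ≈ 53.3 km

With k_2/k_1 = 5.471 and 1 − D₀(k_2−k_1)/(k_1 L₀) = 0.5833,
t_c = ln(5.471 × 0.5833) / (2.15 − 0.393) = ln(3.191) / 1.757 = 1.160/1.757 = 0.6604 d.
L(t_c) = L₀ e^(−k_1 t_c) = 38.3 × 0.7714 = 29.54 mg/L, and at the critical point k_2 D_c = k_1 L, so D_c = (0.393/2.15) × 29.54 = 5.401 mg/L.
Minimum DO = C_s − D_c = 8.79 − 5.401 = 3.389 mg/L.
x_c = v t_c = 0.935 m/s × 0.6604 d × 86400 s/d = 53350 m ≈ 53.3 km.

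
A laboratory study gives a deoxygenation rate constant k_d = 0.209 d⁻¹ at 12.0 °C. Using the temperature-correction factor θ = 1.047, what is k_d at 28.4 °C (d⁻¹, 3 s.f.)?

k_d(T₂) = k_d(T₁) · θ^(T₂−T₁) = 0.209 × 1.047^(28.4−12.0)
= 0.209 × 1.047^16.4 = 0.209 × 2.124 = 0.4439 d⁻¹.

k_d ≈ 0.444 d⁻¹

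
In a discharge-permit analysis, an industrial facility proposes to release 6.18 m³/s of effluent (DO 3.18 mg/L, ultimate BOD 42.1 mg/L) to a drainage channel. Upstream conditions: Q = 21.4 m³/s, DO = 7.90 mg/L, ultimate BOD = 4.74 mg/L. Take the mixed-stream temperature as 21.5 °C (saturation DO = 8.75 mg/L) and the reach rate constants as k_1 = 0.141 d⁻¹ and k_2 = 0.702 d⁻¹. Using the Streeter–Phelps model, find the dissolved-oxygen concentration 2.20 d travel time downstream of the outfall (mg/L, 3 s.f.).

Mixed DO = (21.4×7.90 + 6.18×3.18)/(21.4+6.18) = 188.7/27.58 = 6.842 mg/L.
Mixed L₀ = (21.4×4.74 + 6.18×42.1)/(27.58) = 361.6/27.58 = 13.11 mg/L.
Initial deficit D₀ = C_s − DO₀ = 8.75 − 6.842 = 1.908 mg/L.
D(2.20) = [0.141×13.11/(0.702−0.141)](e^(−0.141×2.20) − e^(−0.702×2.20)) + 1.908 e^(−0.702×2.20)
= 3.295 × (0.7333 − 0.2134) + 1.908 × 0.2134 = 2.120 mg/L.
DO = 8.75 − 2.120 = 6.630 mg/L.

DO ≈ 6.63 mg/L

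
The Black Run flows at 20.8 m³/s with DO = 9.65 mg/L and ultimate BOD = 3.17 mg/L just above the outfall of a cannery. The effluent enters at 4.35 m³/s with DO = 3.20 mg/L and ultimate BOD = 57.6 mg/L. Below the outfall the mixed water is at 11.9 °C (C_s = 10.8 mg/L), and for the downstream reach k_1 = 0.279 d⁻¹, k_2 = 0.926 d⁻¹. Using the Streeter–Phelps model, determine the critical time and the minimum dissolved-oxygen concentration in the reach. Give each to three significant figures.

Mixed DO = (20.8×9.65 + 4.35×3.20)/(20.8+4.35) = 214.6/25.15 = 8.534 mg/L.
Mixed L₀ = (20.8×3.17 + 4.35×57.6)/(25.15) = 316.5/25.15 = 12.58 mg/L.
Initial deficit D₀ = C_s − DO₀ = 10.8 − 8.534 = 2.266 mg/L.
t_c = (1/0.6470) ln[(0.926/0.279)(1 − 2.266×0.6470/(0.279×12.58))] = 1.546 × ln(1.933) = 1.019 d.
D_c = (0.279/0.926) × 12.58 × e^(−0.279×1.019) = 0.3013 × 12.58 × 0.7526 = 2.853 mg/L.
Minimum DO = 10.8 − 2.853 = 7.947 mg/L.

t_c ≈ 1.02 d; minimum DO ≈ 7.95 mg/L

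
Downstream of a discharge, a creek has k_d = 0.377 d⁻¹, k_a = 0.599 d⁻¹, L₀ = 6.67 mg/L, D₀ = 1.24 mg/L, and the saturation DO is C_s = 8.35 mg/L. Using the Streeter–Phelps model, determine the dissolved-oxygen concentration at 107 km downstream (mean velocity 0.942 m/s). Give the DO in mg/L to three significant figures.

Travel time t = x/v = 107 km / (0.942 m/s) = 107000 m / 0.942 m/s = 113600 s = 1.315 d.
k_d L₀/(k_a−k_d) = 0.377×6.67/(0.599−0.377) = 2.515/0.2220 = 11.33 mg/L.
e^(−k_d t) = e^(−0.377×1.315) = 0.6092; e^(−k_a t) = e^(−0.599×1.315) = 0.4550.
D = 11.33 × (0.6092 − 0.4550) + 1.24 × 0.4550 = 1.747 + 0.5642 = 2.311 mg/L.
DO = C_s − D = 8.35 − 2.311 = 6.039 mg/L.

DO ≈ 6.04 mg/L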